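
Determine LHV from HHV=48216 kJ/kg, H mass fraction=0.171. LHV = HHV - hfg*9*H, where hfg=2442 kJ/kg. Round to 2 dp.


LHV = HHV - hfg * 9 * H
Water correction = 2442 * 9 * 0.171 = 3758.238 kJ/kg
LHV = 48216 - 3758.238 = 44457.76 kJ/kg


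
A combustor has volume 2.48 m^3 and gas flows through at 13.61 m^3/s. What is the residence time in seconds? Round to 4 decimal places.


tau = V / Q_flow
tau = 2.48 / 13.61 = 0.1822 s


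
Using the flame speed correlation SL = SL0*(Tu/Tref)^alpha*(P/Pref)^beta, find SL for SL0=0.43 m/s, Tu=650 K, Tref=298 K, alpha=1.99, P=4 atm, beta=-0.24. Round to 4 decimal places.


SL = SL0 * (Tu/Tref)^alpha * (P/Pref)^beta
T ratio = 650/298 = 2.18120805
(T ratio)^alpha = 2.18120805^1.99 = 4.720709
(P/Pref)^beta = 4^(-0.24) = 0.716978
SL = 0.43 * 4.720709 * 0.716978 = 1.4554 m/s


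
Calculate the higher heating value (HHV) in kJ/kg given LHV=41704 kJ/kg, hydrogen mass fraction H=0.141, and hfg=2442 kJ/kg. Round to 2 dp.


HHV = LHV + hfg * 9 * H
Water addition = 2442 * 9 * 0.141 = 3098.898 kJ/kg
HHV = 41704 + 3098.898 = 44802.90 kJ/kg


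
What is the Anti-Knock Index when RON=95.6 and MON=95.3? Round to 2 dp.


AKI = (RON + MON) / 2
AKI = (95.6 + 95.3) / 2
AKI = 190.9 / 2 = 95.45


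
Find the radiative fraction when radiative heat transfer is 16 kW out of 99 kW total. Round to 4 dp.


f_rad = Q_rad / Q_total
f_rad = 16 / 99 = 0.1616


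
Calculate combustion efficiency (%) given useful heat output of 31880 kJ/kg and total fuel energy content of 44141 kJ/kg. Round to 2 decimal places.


Efficiency = (Q_useful / Q_fuel) * 100
Efficiency = (31880 / 44141) * 100
Efficiency = 0.7222 * 100 = 72.22%


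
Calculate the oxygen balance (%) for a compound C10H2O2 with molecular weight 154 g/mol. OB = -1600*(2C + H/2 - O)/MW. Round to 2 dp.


OB = -1600 * (2C + H/2 - O) / MW
Inner = 2*10 + 2/2 - 2 = 19.00
OB = -1600 * 19.00 / 154 = -197.40%


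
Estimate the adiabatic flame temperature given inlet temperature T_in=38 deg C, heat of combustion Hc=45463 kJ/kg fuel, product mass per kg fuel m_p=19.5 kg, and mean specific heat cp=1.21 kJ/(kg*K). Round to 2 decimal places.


T_ad = T_in + Hc / (m_p * cp)
Denominator = 19.5 * 1.21 = 23.5950
Temperature rise = 45463 / 23.5950 = 1926.81 K
T_ad = 38 + 1926.81 = 1964.81 deg C


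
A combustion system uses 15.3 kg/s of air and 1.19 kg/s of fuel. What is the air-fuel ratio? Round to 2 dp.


AFR = m_air / m_fuel
AFR = 15.3 / 1.19 = 12.86


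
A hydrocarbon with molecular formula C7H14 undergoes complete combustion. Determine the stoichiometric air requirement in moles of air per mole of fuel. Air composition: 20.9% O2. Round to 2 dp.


Balanced combustion: C7H14 + 10.5 O2 -> 7 CO2 + 7 H2O
O2 needed = C + H/4 = 7 + 14/4 = 10.50 moles
Air moles = O2 / 0.209 = 10.50 / 0.209 = 50.24 moles air


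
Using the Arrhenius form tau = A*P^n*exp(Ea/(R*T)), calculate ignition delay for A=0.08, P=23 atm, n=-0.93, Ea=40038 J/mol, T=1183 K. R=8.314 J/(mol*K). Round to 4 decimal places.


tau = A * P^n * exp(Ea/(R*T))
P^n = 23^(-0.93) = 0.05414933
Ea/(R*T) = 40038/(8.314*1183) = 4.070780
exp(Ea/(R*T)) = 58.602643
tau = 0.08 * 0.05414933 * 58.602643 = 0.2539 ms


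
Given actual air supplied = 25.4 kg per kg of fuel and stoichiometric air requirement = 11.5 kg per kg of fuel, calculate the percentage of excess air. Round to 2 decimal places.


Excess air = actual - stoichiometric = 25.4 - 11.5 = 13.90 kg/kg fuel
Excess air % = (excess / stoich) * 100 = (13.90 / 11.5) * 100 = 120.87%


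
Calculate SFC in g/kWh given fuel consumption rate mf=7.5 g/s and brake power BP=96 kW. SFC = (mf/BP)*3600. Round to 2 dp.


SFC = (mf / BP) * 3600
Rate = 7.5 / 96 = 0.078125 g/(s*kW)
SFC = 0.078125 * 3600 = 281.25 g/kWh


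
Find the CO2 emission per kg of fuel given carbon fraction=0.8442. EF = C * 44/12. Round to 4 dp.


EF = C_frac * (M_CO2 / M_C)
EF = 0.8442 * (44/12)
EF = 0.8442 * 3.666667 = 3.0954 kg_CO2/kg_fuel


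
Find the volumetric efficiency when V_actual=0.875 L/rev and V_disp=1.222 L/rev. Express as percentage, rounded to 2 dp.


eta_v = (V_actual / V_disp) * 100
Ratio = 0.875 / 1.222 = 0.7160
eta_v = 0.7160 * 100 = 71.60%


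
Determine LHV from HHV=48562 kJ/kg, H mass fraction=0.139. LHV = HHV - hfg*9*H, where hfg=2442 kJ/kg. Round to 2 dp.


LHV = HHV - hfg * 9 * H
Water correction = 2442 * 9 * 0.139 = 3054.942 kJ/kg
LHV = 48562 - 3054.942 = 45507.06 kJ/kg


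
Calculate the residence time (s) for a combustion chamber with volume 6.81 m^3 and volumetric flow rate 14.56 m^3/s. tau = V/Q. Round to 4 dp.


tau = V / Q_flow
tau = 6.81 / 14.56 = 0.4677 s


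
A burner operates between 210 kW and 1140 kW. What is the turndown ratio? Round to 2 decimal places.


TDR = Q_max / Q_min
TDR = 1140 / 210 = 5.43


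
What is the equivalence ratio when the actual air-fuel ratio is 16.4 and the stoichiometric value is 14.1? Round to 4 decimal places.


phi = AFR_stoich / AFR_actual
phi = 14.1 / 16.4 = 0.8598


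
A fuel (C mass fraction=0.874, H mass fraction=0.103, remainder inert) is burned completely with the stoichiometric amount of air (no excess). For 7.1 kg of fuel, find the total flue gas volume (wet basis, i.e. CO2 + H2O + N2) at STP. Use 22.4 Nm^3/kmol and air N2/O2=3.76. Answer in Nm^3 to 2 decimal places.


Per kg fuel: CO2 = (C/12 kmol)*22.4 = (0.874/12)*22.4 = 1.63147 Nm^3
Per kg fuel: H2O = (H/2 kmol)*22.4 = (0.103/2)*22.4 = 1.15360 Nm^3
O2 needed per kg fuel = C/12 + H/4 = 0.874/12 + 0.103/4 = 0.09858333 kmol
Per kg fuel: N2 = O2*3.76*22.4 = 0.09858333*3.76*22.4 = 8.30308 Nm^3
Total per kg = 1.63147 + 1.15360 + 8.30308 = 11.08815 Nm^3
Total = 11.08815 * 7.1 = 78.73 Nm^3


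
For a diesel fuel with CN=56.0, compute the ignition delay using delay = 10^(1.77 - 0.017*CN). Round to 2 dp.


delay = 10^(1.77 - 0.017*CN)
Exponent = 1.77 - 0.017*56.0 = 0.8180
delay = 10^0.8180 = 6.58 ms


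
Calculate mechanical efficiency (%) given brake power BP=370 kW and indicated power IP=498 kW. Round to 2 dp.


eta_mech = (BP / IP) * 100
Ratio = 370 / 498 = 0.7430
eta_mech = 0.7430 * 100 = 74.30%


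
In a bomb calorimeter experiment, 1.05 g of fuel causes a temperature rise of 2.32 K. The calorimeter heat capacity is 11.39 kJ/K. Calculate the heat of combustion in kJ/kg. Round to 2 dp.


Hc = C_cal * delta_T / m_fuel
Q_released = 11.39 * 2.32 = 26.4248 kJ
m_fuel = 1.05 g = 1.05/1000 kg = 0.001050 kg
Hc = 26.4248 / 0.001050 = 25166.48 kJ/kg


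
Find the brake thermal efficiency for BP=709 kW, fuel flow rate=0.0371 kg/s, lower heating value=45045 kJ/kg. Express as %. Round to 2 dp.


eta_BTE = (BP / (mf * LHV)) * 100
Denominator = 0.0371 * 45045 = 1671.1695 kW
eta_BTE = (709 / 1671.1695) * 100 = 42.43%


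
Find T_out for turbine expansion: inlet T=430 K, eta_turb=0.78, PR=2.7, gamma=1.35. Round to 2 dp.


T_out = T_in * (1 - eta * (1 - PR^(-(gamma-1)/gamma)))
Exponent = -(1.35-1)/1.35 = -0.25925926
PR^exp = 2.7^(-0.25925926) = 0.77297411
Factor = 1 - 0.78*(1 - 0.77297411) = 0.82291981
T_out = 430 * 0.82291981 = 353.86 K


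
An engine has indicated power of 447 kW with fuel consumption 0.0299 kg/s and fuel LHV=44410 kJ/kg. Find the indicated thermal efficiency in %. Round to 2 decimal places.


eta_ith = (IP / (mf * LHV)) * 100
Denominator = 0.0299 * 44410 = 1327.8590 kW
eta_ith = (447 / 1327.8590) * 100 = 33.66%


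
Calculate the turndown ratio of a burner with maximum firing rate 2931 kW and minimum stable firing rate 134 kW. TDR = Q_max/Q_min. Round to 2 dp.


TDR = Q_max / Q_min
TDR = 2931 / 134 = 21.87


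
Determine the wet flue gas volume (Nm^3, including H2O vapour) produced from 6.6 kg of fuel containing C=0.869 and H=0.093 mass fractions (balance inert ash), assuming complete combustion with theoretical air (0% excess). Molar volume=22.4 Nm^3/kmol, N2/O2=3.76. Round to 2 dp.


Per kg fuel: CO2 = (C/12 kmol)*22.4 = (0.869/12)*22.4 = 1.62213 Nm^3
Per kg fuel: H2O = (H/2 kmol)*22.4 = (0.093/2)*22.4 = 1.04160 Nm^3
O2 needed per kg fuel = C/12 + H/4 = 0.869/12 + 0.093/4 = 0.09566667 kmol
Per kg fuel: N2 = O2*3.76*22.4 = 0.09566667*3.76*22.4 = 8.05743 Nm^3
Total per kg = 1.62213 + 1.04160 + 8.05743 = 10.72116 Nm^3
Total = 10.72116 * 6.6 = 70.76 Nm^3


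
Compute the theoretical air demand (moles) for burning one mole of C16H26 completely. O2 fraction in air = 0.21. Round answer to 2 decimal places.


Balanced combustion: C16H26 + 22.5 O2 -> 16 CO2 + 13 H2O
O2 needed = C + H/4 = 16 + 26/4 = 22.50 moles
Air moles = O2 / 0.21 = 22.50 / 0.21 = 107.14 moles air


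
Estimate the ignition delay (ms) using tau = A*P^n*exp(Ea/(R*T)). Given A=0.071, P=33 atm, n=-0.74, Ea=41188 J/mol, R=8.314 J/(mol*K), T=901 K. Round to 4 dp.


tau = A * P^n * exp(Ea/(R*T))
P^n = 33^(-0.74) = 0.07521417
Ea/(R*T) = 41188/(8.314*901) = 5.498394
exp(Ea/(R*T)) = 244.299384
tau = 0.071 * 0.07521417 * 244.299384 = 1.3046 ms


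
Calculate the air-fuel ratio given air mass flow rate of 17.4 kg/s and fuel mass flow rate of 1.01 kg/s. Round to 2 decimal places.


AFR = m_air / m_fuel
AFR = 17.4 / 1.01 = 17.23


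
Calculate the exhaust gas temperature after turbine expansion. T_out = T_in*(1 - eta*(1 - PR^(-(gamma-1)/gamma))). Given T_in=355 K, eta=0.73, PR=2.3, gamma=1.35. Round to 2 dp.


T_out = T_in * (1 - eta * (1 - PR^(-(gamma-1)/gamma)))
Exponent = -(1.35-1)/1.35 = -0.25925926
PR^exp = 2.3^(-0.25925926) = 0.80578413
Factor = 1 - 0.73*(1 - 0.80578413) = 0.85822241
T_out = 355 * 0.85822241 = 304.67 K


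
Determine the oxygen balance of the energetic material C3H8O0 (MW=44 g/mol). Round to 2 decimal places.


OB = -1600 * (2C + H/2 - O) / MW
Inner = 2*3 + 8/2 - 0 = 10.00
OB = -1600 * 10.00 / 44 = -363.64%


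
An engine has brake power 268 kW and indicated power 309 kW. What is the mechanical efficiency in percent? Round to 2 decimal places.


eta_mech = (BP / IP) * 100
Ratio = 268 / 309 = 0.8673
eta_mech = 0.8673 * 100 = 86.73%


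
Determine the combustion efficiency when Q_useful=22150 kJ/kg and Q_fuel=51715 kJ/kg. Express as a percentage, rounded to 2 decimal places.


Efficiency = (Q_useful / Q_fuel) * 100
Efficiency = (22150 / 51715) * 100
Efficiency = 0.4283 * 100 = 42.83%


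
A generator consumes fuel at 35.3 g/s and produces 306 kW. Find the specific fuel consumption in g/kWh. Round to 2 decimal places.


SFC = (mf / BP) * 3600
Rate = 35.3 / 306 = 0.115359 g/(s*kW)
SFC = 0.115359 * 3600 = 415.29 g/kWh


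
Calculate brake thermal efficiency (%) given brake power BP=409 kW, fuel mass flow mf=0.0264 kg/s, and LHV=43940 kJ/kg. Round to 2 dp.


eta_BTE = (BP / (mf * LHV)) * 100
Denominator = 0.0264 * 43940 = 1160.0160 kW
eta_BTE = (409 / 1160.0160) * 100 = 35.26%


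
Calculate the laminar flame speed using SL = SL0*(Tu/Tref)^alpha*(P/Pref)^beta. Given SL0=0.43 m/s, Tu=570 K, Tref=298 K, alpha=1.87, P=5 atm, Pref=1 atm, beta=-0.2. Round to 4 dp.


SL = SL0 * (Tu/Tref)^alpha * (P/Pref)^beta
T ratio = 570/298 = 1.91275168
(T ratio)^alpha = 1.91275168^1.87 = 3.362804
(P/Pref)^beta = 5^(-0.2) = 0.724780
SL = 0.43 * 3.362804 * 0.724780 = 1.0480 m/s


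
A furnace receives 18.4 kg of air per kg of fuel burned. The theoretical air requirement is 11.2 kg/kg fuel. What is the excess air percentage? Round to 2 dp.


Excess air = actual - stoichiometric = 18.4 - 11.2 = 7.20 kg/kg fuel
Excess air % = (excess / stoich) * 100 = (7.20 / 11.2) * 100 = 64.29%


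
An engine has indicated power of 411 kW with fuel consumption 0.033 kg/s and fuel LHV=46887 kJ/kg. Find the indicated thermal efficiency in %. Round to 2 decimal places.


eta_ith = (IP / (mf * LHV)) * 100
Denominator = 0.033 * 46887 = 1547.2710 kW
eta_ith = (411 / 1547.2710) * 100 = 26.56%


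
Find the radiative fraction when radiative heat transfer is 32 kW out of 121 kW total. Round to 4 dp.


f_rad = Q_rad / Q_total
f_rad = 32 / 121 = 0.2645


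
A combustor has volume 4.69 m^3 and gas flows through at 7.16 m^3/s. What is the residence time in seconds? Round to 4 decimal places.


tau = V / Q_flow
tau = 4.69 / 7.16 = 0.6550 s


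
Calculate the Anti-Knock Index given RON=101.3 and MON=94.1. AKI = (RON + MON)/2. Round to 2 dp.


AKI = (RON + MON) / 2
AKI = (101.3 + 94.1) / 2
AKI = 195.4 / 2 = 97.70


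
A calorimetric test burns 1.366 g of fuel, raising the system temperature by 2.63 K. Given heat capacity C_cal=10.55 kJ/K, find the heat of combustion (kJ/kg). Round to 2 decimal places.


Hc = C_cal * delta_T / m_fuel
Q_released = 10.55 * 2.63 = 27.7465 kJ
m_fuel = 1.366 g = 1.366/1000 kg = 0.001366 kg
Hc = 27.7465 / 0.001366 = 20312.23 kJ/kg


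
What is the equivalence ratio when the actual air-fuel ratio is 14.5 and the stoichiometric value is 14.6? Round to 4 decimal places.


phi = AFR_stoich / AFR_actual
phi = 14.6 / 14.5 = 1.0069


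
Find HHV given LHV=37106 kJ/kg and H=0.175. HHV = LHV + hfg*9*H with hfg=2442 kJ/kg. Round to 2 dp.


HHV = LHV + hfg * 9 * H
Water addition = 2442 * 9 * 0.175 = 3846.150 kJ/kg
HHV = 37106 + 3846.150 = 40952.15 kJ/kg


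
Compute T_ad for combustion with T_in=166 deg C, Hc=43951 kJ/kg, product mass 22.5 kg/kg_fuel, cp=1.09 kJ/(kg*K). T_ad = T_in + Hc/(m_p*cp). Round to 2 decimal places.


T_ad = T_in + Hc / (m_p * cp)
Denominator = 22.5 * 1.09 = 24.5250
Temperature rise = 43951 / 24.5250 = 1792.09 K
T_ad = 166 + 1792.09 = 1958.09 deg C


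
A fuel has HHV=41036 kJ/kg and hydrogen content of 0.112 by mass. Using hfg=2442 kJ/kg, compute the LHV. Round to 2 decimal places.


LHV = HHV - hfg * 9 * H
Water correction = 2442 * 9 * 0.112 = 2461.536 kJ/kg
LHV = 41036 - 2461.536 = 38574.46 kJ/kg


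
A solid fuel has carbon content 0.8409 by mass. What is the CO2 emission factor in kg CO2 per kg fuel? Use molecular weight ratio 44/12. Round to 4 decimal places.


EF = C_frac * (M_CO2 / M_C)
EF = 0.8409 * (44/12)
EF = 0.8409 * 3.666667 = 3.0833 kg_CO2/kg_fuel


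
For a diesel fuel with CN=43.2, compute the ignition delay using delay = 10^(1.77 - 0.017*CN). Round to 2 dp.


delay = 10^(1.77 - 0.017*CN)
Exponent = 1.77 - 0.017*43.2 = 1.0356
delay = 10^1.0356 = 10.85 ms


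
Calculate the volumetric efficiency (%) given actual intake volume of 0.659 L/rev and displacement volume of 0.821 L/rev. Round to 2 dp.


eta_v = (V_actual / V_disp) * 100
Ratio = 0.659 / 0.821 = 0.8027
eta_v = 0.8027 * 100 = 80.27%


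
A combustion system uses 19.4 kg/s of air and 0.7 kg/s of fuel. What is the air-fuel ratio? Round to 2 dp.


AFR = m_air / m_fuel
AFR = 19.4 / 0.7 = 27.71


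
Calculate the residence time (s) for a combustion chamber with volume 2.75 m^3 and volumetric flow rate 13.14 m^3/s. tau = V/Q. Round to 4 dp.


tau = V / Q_flow
tau = 2.75 / 13.14 = 0.2093 s


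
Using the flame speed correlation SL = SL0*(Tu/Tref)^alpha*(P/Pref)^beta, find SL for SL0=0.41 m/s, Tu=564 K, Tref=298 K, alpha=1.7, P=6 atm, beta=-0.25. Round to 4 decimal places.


SL = SL0 * (Tu/Tref)^alpha * (P/Pref)^beta
T ratio = 564/298 = 1.89261745
(T ratio)^alpha = 1.89261745^1.7 = 2.958059
(P/Pref)^beta = 6^(-0.25) = 0.638943
SL = 0.41 * 2.958059 * 0.638943 = 0.7749 m/s


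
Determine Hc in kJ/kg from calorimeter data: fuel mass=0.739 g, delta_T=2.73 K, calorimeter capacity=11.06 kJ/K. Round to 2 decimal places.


Hc = C_cal * delta_T / m_fuel
Q_released = 11.06 * 2.73 = 30.1938 kJ
m_fuel = 0.739 g = 0.739/1000 kg = 0.000739 kg
Hc = 30.1938 / 0.000739 = 40857.65 kJ/kg


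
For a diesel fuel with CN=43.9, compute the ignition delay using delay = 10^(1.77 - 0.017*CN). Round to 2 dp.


delay = 10^(1.77 - 0.017*CN)
Exponent = 1.77 - 0.017*43.9 = 1.0237
delay = 10^1.0237 = 10.56 ms


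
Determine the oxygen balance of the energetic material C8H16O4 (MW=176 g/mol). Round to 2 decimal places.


OB = -1600 * (2C + H/2 - O) / MW
Inner = 2*8 + 16/2 - 4 = 20.00
OB = -1600 * 20.00 / 176 = -181.82%


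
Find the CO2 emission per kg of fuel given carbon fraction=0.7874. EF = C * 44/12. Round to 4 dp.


EF = C_frac * (M_CO2 / M_C)
EF = 0.7874 * (44/12)
EF = 0.7874 * 3.666667 = 2.8871 kg_CO2/kg_fuel


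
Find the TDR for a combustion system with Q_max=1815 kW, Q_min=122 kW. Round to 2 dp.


TDR = Q_max / Q_min
TDR = 1815 / 122 = 14.88


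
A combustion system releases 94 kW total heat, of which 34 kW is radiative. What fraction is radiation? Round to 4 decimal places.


f_rad = Q_rad / Q_total
f_rad = 34 / 94 = 0.3617


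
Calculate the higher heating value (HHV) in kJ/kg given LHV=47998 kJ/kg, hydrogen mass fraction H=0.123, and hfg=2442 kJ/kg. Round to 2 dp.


HHV = LHV + hfg * 9 * H
Water addition = 2442 * 9 * 0.123 = 2703.294 kJ/kg
HHV = 47998 + 2703.294 = 50701.29 kJ/kg


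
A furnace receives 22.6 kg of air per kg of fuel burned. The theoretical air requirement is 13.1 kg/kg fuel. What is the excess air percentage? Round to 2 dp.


Excess air = actual - stoichiometric = 22.6 - 13.1 = 9.50 kg/kg fuel
Excess air % = (excess / stoich) * 100 = (9.50 / 13.1) * 100 = 72.52%


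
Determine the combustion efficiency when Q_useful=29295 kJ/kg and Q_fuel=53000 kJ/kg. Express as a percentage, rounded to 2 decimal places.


Efficiency = (Q_useful / Q_fuel) * 100
Efficiency = (29295 / 53000) * 100
Efficiency = 0.5527 * 100 = 55.27%


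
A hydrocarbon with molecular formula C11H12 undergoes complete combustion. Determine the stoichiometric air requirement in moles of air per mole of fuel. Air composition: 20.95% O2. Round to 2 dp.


Balanced combustion: C11H12 + 14 O2 -> 11 CO2 + 6 H2O
O2 needed = C + H/4 = 11 + 12/4 = 14.00 moles
Air moles = O2 / 0.2095 = 14.00 / 0.2095 = 66.83 moles air


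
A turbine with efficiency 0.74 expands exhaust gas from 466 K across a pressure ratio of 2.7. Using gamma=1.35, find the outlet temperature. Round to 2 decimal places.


T_out = T_in * (1 - eta * (1 - PR^(-(gamma-1)/gamma)))
Exponent = -(1.35-1)/1.35 = -0.25925926
PR^exp = 2.7^(-0.25925926) = 0.77297411
Factor = 1 - 0.74*(1 - 0.77297411) = 0.83200084
T_out = 466 * 0.83200084 = 387.71 K


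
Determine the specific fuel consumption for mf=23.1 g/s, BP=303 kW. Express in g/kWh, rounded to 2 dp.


SFC = (mf / BP) * 3600
Rate = 23.1 / 303 = 0.076238 g/(s*kW)
SFC = 0.076238 * 3600 = 274.46 g/kWh


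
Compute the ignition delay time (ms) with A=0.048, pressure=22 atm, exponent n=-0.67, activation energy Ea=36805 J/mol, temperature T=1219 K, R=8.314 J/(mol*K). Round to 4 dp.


tau = A * P^n * exp(Ea/(R*T))
P^n = 22^(-0.67) = 0.12605986
Ea/(R*T) = 36805/(8.314*1219) = 3.631559
exp(Ea/(R*T)) = 37.771654
tau = 0.048 * 0.12605986 * 37.771654 = 0.2286 ms


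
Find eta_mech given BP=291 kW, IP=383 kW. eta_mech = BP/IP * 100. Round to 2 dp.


eta_mech = (BP / IP) * 100
Ratio = 291 / 383 = 0.7598
eta_mech = 0.7598 * 100 = 75.98%


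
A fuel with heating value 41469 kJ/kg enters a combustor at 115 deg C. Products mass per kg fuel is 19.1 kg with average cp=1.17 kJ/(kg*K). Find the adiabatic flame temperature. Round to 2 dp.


T_ad = T_in + Hc / (m_p * cp)
Denominator = 19.1 * 1.17 = 22.3470
Temperature rise = 41469 / 22.3470 = 1855.69 K
T_ad = 115 + 1855.69 = 1970.69 deg C


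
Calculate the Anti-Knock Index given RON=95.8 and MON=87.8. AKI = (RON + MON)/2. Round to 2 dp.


AKI = (RON + MON) / 2
AKI = (95.8 + 87.8) / 2
AKI = 183.6 / 2 = 91.80


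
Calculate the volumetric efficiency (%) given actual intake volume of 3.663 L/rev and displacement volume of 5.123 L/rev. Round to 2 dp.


eta_v = (V_actual / V_disp) * 100
Ratio = 3.663 / 5.123 = 0.7150
eta_v = 0.7150 * 100 = 71.50%


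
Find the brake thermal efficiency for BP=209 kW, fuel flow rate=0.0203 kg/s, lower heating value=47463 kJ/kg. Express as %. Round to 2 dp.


eta_BTE = (BP / (mf * LHV)) * 100
Denominator = 0.0203 * 47463 = 963.4989 kW
eta_BTE = (209 / 963.4989) * 100 = 21.69%


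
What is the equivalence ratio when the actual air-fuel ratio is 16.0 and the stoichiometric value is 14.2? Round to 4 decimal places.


phi = AFR_stoich / AFR_actual
phi = 14.2 / 16.0 = 0.8875


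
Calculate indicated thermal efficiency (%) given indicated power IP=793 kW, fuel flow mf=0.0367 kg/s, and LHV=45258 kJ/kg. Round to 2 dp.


eta_ith = (IP / (mf * LHV)) * 100
Denominator = 0.0367 * 45258 = 1660.9686 kW
eta_ith = (793 / 1660.9686) * 100 = 47.74%


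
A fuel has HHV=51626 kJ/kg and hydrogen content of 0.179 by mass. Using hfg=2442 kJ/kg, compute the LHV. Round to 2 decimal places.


LHV = HHV - hfg * 9 * H
Water correction = 2442 * 9 * 0.179 = 3934.062 kJ/kg
LHV = 51626 - 3934.062 = 47691.94 kJ/kg


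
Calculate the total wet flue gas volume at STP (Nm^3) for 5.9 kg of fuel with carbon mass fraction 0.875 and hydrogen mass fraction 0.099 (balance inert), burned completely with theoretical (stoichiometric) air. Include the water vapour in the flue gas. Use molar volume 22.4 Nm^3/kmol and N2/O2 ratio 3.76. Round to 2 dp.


Per kg fuel: CO2 = (C/12 kmol)*22.4 = (0.875/12)*22.4 = 1.63333 Nm^3
Per kg fuel: H2O = (H/2 kmol)*22.4 = (0.099/2)*22.4 = 1.10880 Nm^3
O2 needed per kg fuel = C/12 + H/4 = 0.875/12 + 0.099/4 = 0.09766667 kmol
Per kg fuel: N2 = O2*3.76*22.4 = 0.09766667*3.76*22.4 = 8.22588 Nm^3
Total per kg = 1.63333 + 1.10880 + 8.22588 = 10.96801 Nm^3
Total = 10.96801 * 5.9 = 64.71 Nm^3


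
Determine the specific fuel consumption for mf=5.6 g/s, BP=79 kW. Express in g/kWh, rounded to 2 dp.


SFC = (mf / BP) * 3600
Rate = 5.6 / 79 = 0.070886 g/(s*kW)
SFC = 0.070886 * 3600 = 255.19 g/kWh


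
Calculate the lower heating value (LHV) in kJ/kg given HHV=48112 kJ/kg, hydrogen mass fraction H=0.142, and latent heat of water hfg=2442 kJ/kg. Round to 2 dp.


LHV = HHV - hfg * 9 * H
Water correction = 2442 * 9 * 0.142 = 3120.876 kJ/kg
LHV = 48112 - 3120.876 = 44991.12 kJ/kg


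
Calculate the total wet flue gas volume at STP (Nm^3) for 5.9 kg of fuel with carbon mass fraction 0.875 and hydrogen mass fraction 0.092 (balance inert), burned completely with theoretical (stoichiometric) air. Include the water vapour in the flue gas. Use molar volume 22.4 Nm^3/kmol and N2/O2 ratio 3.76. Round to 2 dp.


Per kg fuel: CO2 = (C/12 kmol)*22.4 = (0.875/12)*22.4 = 1.63333 Nm^3
Per kg fuel: H2O = (H/2 kmol)*22.4 = (0.092/2)*22.4 = 1.03040 Nm^3
O2 needed per kg fuel = C/12 + H/4 = 0.875/12 + 0.092/4 = 0.09591667 kmol
Per kg fuel: N2 = O2*3.76*22.4 = 0.09591667*3.76*22.4 = 8.07849 Nm^3
Total per kg = 1.63333 + 1.03040 + 8.07849 = 10.74222 Nm^3
Total = 10.74222 * 5.9 = 63.38 Nm^3


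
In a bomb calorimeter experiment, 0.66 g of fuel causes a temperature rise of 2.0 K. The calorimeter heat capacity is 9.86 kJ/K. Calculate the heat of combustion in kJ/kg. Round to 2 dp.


Hc = C_cal * delta_T / m_fuel
Q_released = 9.86 * 2.0 = 19.7200 kJ
m_fuel = 0.66 g = 0.66/1000 kg = 0.000660 kg
Hc = 19.7200 / 0.000660 = 29878.79 kJ/kg


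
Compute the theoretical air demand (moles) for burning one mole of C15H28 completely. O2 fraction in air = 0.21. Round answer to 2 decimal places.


Balanced combustion: C15H28 + 22 O2 -> 15 CO2 + 14 H2O
O2 needed = C + H/4 = 15 + 28/4 = 22.00 moles
Air moles = O2 / 0.21 = 22.00 / 0.21 = 104.76 moles air


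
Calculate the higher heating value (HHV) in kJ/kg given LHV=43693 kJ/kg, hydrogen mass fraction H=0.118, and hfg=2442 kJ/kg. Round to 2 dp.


HHV = LHV + hfg * 9 * H
Water addition = 2442 * 9 * 0.118 = 2593.404 kJ/kg
HHV = 43693 + 2593.404 = 46286.40 kJ/kg


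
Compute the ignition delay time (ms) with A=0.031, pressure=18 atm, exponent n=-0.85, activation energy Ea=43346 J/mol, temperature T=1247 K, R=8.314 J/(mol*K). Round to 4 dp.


tau = A * P^n * exp(Ea/(R*T))
P^n = 18^(-0.85) = 0.08570741
Ea/(R*T) = 43346/(8.314*1247) = 4.180927
exp(Ea/(R*T)) = 65.426455
tau = 0.031 * 0.08570741 * 65.426455 = 0.1738 ms


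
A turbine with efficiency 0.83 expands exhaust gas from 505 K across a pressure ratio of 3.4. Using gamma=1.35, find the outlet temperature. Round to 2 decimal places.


T_out = T_in * (1 - eta * (1 - PR^(-(gamma-1)/gamma)))
Exponent = -(1.35-1)/1.35 = -0.25925926
PR^exp = 3.4^(-0.25925926) = 0.72813041
Factor = 1 - 0.83*(1 - 0.72813041) = 0.77434824
T_out = 505 * 0.77434824 = 391.05 K


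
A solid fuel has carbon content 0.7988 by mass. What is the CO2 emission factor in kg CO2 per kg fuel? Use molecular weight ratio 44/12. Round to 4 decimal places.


EF = C_frac * (M_CO2 / M_C)
EF = 0.7988 * (44/12)
EF = 0.7988 * 3.666667 = 2.9289 kg_CO2/kg_fuel


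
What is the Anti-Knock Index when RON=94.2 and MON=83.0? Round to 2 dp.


AKI = (RON + MON) / 2
AKI = (94.2 + 83.0) / 2
AKI = 177.2 / 2 = 88.60


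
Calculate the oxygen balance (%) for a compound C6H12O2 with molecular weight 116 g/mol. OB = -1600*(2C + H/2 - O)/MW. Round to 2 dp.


OB = -1600 * (2C + H/2 - O) / MW
Inner = 2*6 + 12/2 - 2 = 16.00
OB = -1600 * 16.00 / 116 = -220.69%


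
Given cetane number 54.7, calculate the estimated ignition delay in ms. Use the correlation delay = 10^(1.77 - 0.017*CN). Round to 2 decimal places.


delay = 10^(1.77 - 0.017*CN)
Exponent = 1.77 - 0.017*54.7 = 0.8401
delay = 10^0.8401 = 6.92 ms


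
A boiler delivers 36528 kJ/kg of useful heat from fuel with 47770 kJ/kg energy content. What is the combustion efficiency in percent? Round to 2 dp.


Efficiency = (Q_useful / Q_fuel) * 100
Efficiency = (36528 / 47770) * 100
Efficiency = 0.7647 * 100 = 76.47%


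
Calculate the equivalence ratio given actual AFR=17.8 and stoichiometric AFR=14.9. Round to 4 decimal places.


phi = AFR_stoich / AFR_actual
phi = 14.9 / 17.8 = 0.8371


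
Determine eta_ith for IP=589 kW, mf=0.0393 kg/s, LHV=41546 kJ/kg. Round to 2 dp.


eta_ith = (IP / (mf * LHV)) * 100
Denominator = 0.0393 * 41546 = 1632.7578 kW
eta_ith = (589 / 1632.7578) * 100 = 36.07%


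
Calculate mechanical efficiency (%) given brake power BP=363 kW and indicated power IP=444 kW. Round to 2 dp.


eta_mech = (BP / IP) * 100
Ratio = 363 / 444 = 0.8176
eta_mech = 0.8176 * 100 = 81.76%


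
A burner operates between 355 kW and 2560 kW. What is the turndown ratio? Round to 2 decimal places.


TDR = Q_max / Q_min
TDR = 2560 / 355 = 7.21


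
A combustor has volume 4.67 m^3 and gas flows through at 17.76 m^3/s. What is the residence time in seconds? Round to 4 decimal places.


tau = V / Q_flow
tau = 4.67 / 17.76 = 0.2630 s


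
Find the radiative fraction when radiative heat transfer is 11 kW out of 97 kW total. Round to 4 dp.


f_rad = Q_rad / Q_total
f_rad = 11 / 97 = 0.1134


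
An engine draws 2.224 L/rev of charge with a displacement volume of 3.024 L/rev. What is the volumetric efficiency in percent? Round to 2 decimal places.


eta_v = (V_actual / V_disp) * 100
Ratio = 2.224 / 3.024 = 0.7354
eta_v = 0.7354 * 100 = 73.54%


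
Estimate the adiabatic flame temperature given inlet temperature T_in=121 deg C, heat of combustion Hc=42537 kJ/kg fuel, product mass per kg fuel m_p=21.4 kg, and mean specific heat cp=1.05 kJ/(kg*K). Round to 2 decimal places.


T_ad = T_in + Hc / (m_p * cp)
Denominator = 21.4 * 1.05 = 22.4700
Temperature rise = 42537 / 22.4700 = 1893.06 K
T_ad = 121 + 1893.06 = 2014.06 deg C


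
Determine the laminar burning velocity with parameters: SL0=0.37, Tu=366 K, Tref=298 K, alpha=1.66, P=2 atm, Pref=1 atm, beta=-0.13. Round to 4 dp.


SL = SL0 * (Tu/Tref)^alpha * (P/Pref)^beta
T ratio = 366/298 = 1.22818792
(T ratio)^alpha = 1.22818792^1.66 = 1.406629
(P/Pref)^beta = 2^(-0.13) = 0.913831
SL = 0.37 * 1.406629 * 0.913831 = 0.4756 m/s


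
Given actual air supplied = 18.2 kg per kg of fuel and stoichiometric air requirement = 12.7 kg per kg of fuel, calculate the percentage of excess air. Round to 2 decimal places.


Excess air = actual - stoichiometric = 18.2 - 12.7 = 5.50 kg/kg fuel
Excess air % = (excess / stoich) * 100 = (5.50 / 12.7) * 100 = 43.31%


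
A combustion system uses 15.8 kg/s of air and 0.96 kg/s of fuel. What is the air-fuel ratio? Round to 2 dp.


AFR = m_air / m_fuel
AFR = 15.8 / 0.96 = 16.46


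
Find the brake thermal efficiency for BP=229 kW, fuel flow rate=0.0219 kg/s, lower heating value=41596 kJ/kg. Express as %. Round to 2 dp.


eta_BTE = (BP / (mf * LHV)) * 100
Denominator = 0.0219 * 41596 = 910.9524 kW
eta_BTE = (229 / 910.9524) * 100 = 25.14%


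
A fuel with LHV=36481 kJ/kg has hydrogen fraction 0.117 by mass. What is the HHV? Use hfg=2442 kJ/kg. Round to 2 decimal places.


HHV = LHV + hfg * 9 * H
Water addition = 2442 * 9 * 0.117 = 2571.426 kJ/kg
HHV = 36481 + 2571.426 = 39052.43 kJ/kg


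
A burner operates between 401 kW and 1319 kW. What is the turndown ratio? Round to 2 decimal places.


TDR = Q_max / Q_min
TDR = 1319 / 401 = 3.29


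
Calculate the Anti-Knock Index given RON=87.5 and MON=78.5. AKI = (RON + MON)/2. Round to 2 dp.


AKI = (RON + MON) / 2
AKI = (87.5 + 78.5) / 2
AKI = 166.0 / 2 = 83.00


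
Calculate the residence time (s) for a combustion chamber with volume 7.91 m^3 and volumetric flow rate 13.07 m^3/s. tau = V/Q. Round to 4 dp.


tau = V / Q_flow
tau = 7.91 / 13.07 = 0.6052 s


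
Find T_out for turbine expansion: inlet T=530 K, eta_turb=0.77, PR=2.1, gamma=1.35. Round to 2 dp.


T_out = T_in * (1 - eta * (1 - PR^(-(gamma-1)/gamma)))
Exponent = -(1.35-1)/1.35 = -0.25925926
PR^exp = 2.1^(-0.25925926) = 0.82501466
Factor = 1 - 0.77*(1 - 0.82501466) = 0.86526129
T_out = 530 * 0.86526129 = 458.59 K


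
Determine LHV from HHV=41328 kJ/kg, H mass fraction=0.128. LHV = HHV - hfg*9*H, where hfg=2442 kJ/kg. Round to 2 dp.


LHV = HHV - hfg * 9 * H
Water correction = 2442 * 9 * 0.128 = 2813.184 kJ/kg
LHV = 41328 - 2813.184 = 38514.82 kJ/kg


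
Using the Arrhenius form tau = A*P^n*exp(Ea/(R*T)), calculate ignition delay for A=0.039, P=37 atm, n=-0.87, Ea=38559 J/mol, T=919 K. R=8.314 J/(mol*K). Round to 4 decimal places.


tau = A * P^n * exp(Ea/(R*T))
P^n = 37^(-0.87) = 0.04321798
Ea/(R*T) = 38559/(8.314*919) = 5.046616
exp(Ea/(R*T)) = 155.495323
tau = 0.039 * 0.04321798 * 155.495323 = 0.2621 ms


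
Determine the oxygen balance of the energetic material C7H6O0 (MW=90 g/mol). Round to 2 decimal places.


OB = -1600 * (2C + H/2 - O) / MW
Inner = 2*7 + 6/2 - 0 = 17.00
OB = -1600 * 17.00 / 90 = -302.22%


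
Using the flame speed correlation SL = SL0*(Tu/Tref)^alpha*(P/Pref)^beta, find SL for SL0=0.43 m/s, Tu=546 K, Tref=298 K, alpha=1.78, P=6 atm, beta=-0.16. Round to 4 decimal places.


SL = SL0 * (Tu/Tref)^alpha * (P/Pref)^beta
T ratio = 546/298 = 1.83221477
(T ratio)^alpha = 1.83221477^1.78 = 2.938312
(P/Pref)^beta = 6^(-0.16) = 0.750751
SL = 0.43 * 2.938312 * 0.750751 = 0.9486 m/s


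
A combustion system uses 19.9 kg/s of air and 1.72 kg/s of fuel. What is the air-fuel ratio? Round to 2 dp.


AFR = m_air / m_fuel
AFR = 19.9 / 1.72 = 11.57


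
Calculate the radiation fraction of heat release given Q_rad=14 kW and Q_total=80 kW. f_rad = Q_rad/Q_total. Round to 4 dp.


f_rad = Q_rad / Q_total
f_rad = 14 / 80 = 0.1750


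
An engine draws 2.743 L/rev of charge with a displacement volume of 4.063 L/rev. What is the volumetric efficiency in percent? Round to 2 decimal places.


eta_v = (V_actual / V_disp) * 100
Ratio = 2.743 / 4.063 = 0.6751
eta_v = 0.6751 * 100 = 67.51%


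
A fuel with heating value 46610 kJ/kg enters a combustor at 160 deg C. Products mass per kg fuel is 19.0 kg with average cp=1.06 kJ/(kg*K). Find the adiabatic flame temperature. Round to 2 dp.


T_ad = T_in + Hc / (m_p * cp)
Denominator = 19.0 * 1.06 = 20.1400
Temperature rise = 46610 / 20.1400 = 2314.30 K
T_ad = 160 + 2314.30 = 2474.30 deg C


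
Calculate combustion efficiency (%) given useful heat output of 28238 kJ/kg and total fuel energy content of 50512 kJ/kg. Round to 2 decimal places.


Efficiency = (Q_useful / Q_fuel) * 100
Efficiency = (28238 / 50512) * 100
Efficiency = 0.5590 * 100 = 55.90%


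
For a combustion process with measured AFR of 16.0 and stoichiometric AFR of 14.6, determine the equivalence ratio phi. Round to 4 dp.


phi = AFR_stoich / AFR_actual
phi = 14.6 / 16.0 = 0.9125


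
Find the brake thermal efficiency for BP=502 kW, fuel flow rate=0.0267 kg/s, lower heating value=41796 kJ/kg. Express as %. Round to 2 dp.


eta_BTE = (BP / (mf * LHV)) * 100
Denominator = 0.0267 * 41796 = 1115.9532 kW
eta_BTE = (502 / 1115.9532) * 100 = 44.98%


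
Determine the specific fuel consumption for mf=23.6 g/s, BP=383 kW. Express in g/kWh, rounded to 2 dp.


SFC = (mf / BP) * 3600
Rate = 23.6 / 383 = 0.061619 g/(s*kW)
SFC = 0.061619 * 3600 = 221.83 g/kWh


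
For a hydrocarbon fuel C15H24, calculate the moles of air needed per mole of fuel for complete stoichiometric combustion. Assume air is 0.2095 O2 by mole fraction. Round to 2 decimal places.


Balanced combustion: C15H24 + 21 O2 -> 15 CO2 + 12 H2O
O2 needed = C + H/4 = 15 + 24/4 = 21.00 moles
Air moles = O2 / 0.2095 = 21.00 / 0.2095 = 100.24 moles air


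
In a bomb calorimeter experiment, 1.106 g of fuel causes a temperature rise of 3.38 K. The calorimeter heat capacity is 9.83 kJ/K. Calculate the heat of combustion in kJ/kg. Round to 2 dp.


Hc = C_cal * delta_T / m_fuel
Q_released = 9.83 * 3.38 = 33.2254 kJ
m_fuel = 1.106 g = 1.106/1000 kg = 0.001106 kg
Hc = 33.2254 / 0.001106 = 30041.05 kJ/kg


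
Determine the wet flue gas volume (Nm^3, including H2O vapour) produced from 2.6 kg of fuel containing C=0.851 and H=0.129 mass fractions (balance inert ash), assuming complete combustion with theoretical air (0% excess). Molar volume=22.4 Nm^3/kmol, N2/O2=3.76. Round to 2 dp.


Per kg fuel: CO2 = (C/12 kmol)*22.4 = (0.851/12)*22.4 = 1.58853 Nm^3
Per kg fuel: H2O = (H/2 kmol)*22.4 = (0.129/2)*22.4 = 1.44480 Nm^3
O2 needed per kg fuel = C/12 + H/4 = 0.851/12 + 0.129/4 = 0.10316667 kmol
Per kg fuel: N2 = O2*3.76*22.4 = 0.10316667*3.76*22.4 = 8.68911 Nm^3
Total per kg = 1.58853 + 1.44480 + 8.68911 = 11.72244 Nm^3
Total = 11.72244 * 2.6 = 30.48 Nm^3


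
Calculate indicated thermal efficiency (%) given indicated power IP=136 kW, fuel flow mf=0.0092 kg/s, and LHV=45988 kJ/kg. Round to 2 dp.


eta_ith = (IP / (mf * LHV)) * 100
Denominator = 0.0092 * 45988 = 423.0896 kW
eta_ith = (136 / 423.0896) * 100 = 32.14%


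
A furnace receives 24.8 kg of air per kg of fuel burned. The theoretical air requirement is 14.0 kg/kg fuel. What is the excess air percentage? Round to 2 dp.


Excess air = actual - stoichiometric = 24.8 - 14.0 = 10.80 kg/kg fuel
Excess air % = (excess / stoich) * 100 = (10.80 / 14.0) * 100 = 77.14%


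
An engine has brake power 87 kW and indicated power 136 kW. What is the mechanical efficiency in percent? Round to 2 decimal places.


eta_mech = (BP / IP) * 100
Ratio = 87 / 136 = 0.6397
eta_mech = 0.6397 * 100 = 63.97%


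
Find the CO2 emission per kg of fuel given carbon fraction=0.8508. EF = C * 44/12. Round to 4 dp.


EF = C_frac * (M_CO2 / M_C)
EF = 0.8508 * (44/12)
EF = 0.8508 * 3.666667 = 3.1196 kg_CO2/kg_fuel


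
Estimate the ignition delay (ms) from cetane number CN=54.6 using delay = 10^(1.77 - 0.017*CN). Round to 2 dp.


delay = 10^(1.77 - 0.017*CN)
Exponent = 1.77 - 0.017*54.6 = 0.8418
delay = 10^0.8418 = 6.95 ms


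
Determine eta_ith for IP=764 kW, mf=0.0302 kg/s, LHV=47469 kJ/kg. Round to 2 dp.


eta_ith = (IP / (mf * LHV)) * 100
Denominator = 0.0302 * 47469 = 1433.5638 kW
eta_ith = (764 / 1433.5638) * 100 = 53.29%


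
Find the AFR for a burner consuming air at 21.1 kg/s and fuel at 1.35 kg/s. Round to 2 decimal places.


AFR = m_air / m_fuel
AFR = 21.1 / 1.35 = 15.63


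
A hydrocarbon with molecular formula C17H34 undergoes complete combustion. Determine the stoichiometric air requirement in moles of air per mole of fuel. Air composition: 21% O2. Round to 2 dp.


Balanced combustion: C17H34 + 25.5 O2 -> 17 CO2 + 17 H2O
O2 needed = C + H/4 = 17 + 34/4 = 25.50 moles
Air moles = O2 / 0.21 = 25.50 / 0.21 = 121.43 moles air


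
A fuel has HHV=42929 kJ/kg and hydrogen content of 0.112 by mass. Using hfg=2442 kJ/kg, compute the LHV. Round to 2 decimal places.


LHV = HHV - hfg * 9 * H
Water correction = 2442 * 9 * 0.112 = 2461.536 kJ/kg
LHV = 42929 - 2461.536 = 40467.46 kJ/kg


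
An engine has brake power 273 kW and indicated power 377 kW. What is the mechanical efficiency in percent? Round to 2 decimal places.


eta_mech = (BP / IP) * 100
Ratio = 273 / 377 = 0.7241
eta_mech = 0.7241 * 100 = 72.41%


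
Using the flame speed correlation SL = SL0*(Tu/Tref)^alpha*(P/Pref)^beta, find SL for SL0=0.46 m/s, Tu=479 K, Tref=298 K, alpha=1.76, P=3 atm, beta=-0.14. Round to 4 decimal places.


SL = SL0 * (Tu/Tref)^alpha * (P/Pref)^beta
T ratio = 479/298 = 1.60738255
(T ratio)^alpha = 1.60738255^1.76 = 2.305525
(P/Pref)^beta = 3^(-0.14) = 0.857439
SL = 0.46 * 2.305525 * 0.857439 = 0.9093 m/s


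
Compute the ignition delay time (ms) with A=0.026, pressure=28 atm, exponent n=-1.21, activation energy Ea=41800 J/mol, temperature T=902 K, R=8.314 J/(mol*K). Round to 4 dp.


tau = A * P^n * exp(Ea/(R*T))
P^n = 28^(-1.21) = 0.01773939
Ea/(R*T) = 41800/(8.314*902) = 5.573907
exp(Ea/(R*T)) = 263.461454
tau = 0.026 * 0.01773939 * 263.461454 = 0.1215 ms


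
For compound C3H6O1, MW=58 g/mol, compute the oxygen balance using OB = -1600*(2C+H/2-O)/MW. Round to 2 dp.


OB = -1600 * (2C + H/2 - O) / MW
Inner = 2*3 + 6/2 - 1 = 8.00
OB = -1600 * 8.00 / 58 = -220.69%


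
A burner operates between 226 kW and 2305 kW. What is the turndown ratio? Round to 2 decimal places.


TDR = Q_max / Q_min
TDR = 2305 / 226 = 10.20


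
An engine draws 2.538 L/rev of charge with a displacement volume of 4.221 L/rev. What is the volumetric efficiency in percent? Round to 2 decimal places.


eta_v = (V_actual / V_disp) * 100
Ratio = 2.538 / 4.221 = 0.6013
eta_v = 0.6013 * 100 = 60.13%


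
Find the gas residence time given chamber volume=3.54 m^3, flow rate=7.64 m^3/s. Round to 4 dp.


tau = V / Q_flow
tau = 3.54 / 7.64 = 0.4634 s


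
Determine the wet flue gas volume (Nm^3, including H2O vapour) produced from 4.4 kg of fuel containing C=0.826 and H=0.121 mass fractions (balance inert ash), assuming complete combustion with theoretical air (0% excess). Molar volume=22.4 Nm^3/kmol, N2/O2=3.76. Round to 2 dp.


Per kg fuel: CO2 = (C/12 kmol)*22.4 = (0.826/12)*22.4 = 1.54187 Nm^3
Per kg fuel: H2O = (H/2 kmol)*22.4 = (0.121/2)*22.4 = 1.35520 Nm^3
O2 needed per kg fuel = C/12 + H/4 = 0.826/12 + 0.121/4 = 0.09908333 kmol
Per kg fuel: N2 = O2*3.76*22.4 = 0.09908333*3.76*22.4 = 8.34519 Nm^3
Total per kg = 1.54187 + 1.35520 + 8.34519 = 11.24226 Nm^3
Total = 11.24226 * 4.4 = 49.47 Nm^3


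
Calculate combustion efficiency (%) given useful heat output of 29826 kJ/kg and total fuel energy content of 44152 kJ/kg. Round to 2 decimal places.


Efficiency = (Q_useful / Q_fuel) * 100
Efficiency = (29826 / 44152) * 100
Efficiency = 0.6755 * 100 = 67.55%


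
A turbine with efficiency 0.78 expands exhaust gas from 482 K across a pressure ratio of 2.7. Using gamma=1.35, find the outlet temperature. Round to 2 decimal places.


T_out = T_in * (1 - eta * (1 - PR^(-(gamma-1)/gamma)))
Exponent = -(1.35-1)/1.35 = -0.25925926
PR^exp = 2.7^(-0.25925926) = 0.77297411
Factor = 1 - 0.78*(1 - 0.77297411) = 0.82291981
T_out = 482 * 0.82291981 = 396.65 K


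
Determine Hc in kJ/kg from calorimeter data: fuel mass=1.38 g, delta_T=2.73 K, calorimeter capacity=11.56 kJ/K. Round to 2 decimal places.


Hc = C_cal * delta_T / m_fuel
Q_released = 11.56 * 2.73 = 31.5588 kJ
m_fuel = 1.38 g = 1.38/1000 kg = 0.001380 kg
Hc = 31.5588 / 0.001380 = 22868.70 kJ/kg


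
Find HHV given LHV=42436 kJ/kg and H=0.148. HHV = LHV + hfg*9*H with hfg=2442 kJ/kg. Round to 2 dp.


HHV = LHV + hfg * 9 * H
Water addition = 2442 * 9 * 0.148 = 3252.744 kJ/kg
HHV = 42436 + 3252.744 = 45688.74 kJ/kg
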